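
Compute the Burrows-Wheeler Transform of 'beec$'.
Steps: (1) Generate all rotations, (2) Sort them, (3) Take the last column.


Rotations (sorted):
  0: $beec -> last char: c
  1: beec$ -> last char: $
  2: c$bee -> last char: e
  3: ec$be -> last char: e
  4: eec$b -> last char: b


BWT = c$eeb


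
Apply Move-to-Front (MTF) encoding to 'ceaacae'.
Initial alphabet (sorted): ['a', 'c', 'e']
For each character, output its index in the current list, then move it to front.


MTF encoding:
'c': index 1 in ['a', 'c', 'e'] -> ['c', 'a', 'e']
'e': index 2 in ['c', 'a', 'e'] -> ['e', 'c', 'a']
'a': index 2 in ['e', 'c', 'a'] -> ['a', 'e', 'c']
'a': index 0 in ['a', 'e', 'c'] -> ['a', 'e', 'c']
'c': index 2 in ['a', 'e', 'c'] -> ['c', 'a', 'e']
'a': index 1 in ['c', 'a', 'e'] -> ['a', 'c', 'e']
'e': index 2 in ['a', 'c', 'e'] -> ['e', 'a', 'c']


Output: [1, 2, 2, 0, 2, 1, 2]


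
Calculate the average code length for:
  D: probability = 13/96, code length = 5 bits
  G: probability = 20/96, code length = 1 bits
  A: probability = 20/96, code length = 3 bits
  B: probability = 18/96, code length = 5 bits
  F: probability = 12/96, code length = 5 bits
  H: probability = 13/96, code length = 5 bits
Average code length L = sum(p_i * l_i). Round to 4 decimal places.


Weighted contributions p_i * l_i:
  D: (13/96) * 5 = 65/96
  G: (20/96) * 1 = 20/96
  A: (20/96) * 3 = 60/96
  B: (18/96) * 5 = 90/96
  F: (12/96) * 5 = 60/96
  H: (13/96) * 5 = 65/96
Sum = (65 + 20 + 60 + 90 + 60 + 65)/96 = 360/96

L = 360/96 = 3.7500 bits/symbol


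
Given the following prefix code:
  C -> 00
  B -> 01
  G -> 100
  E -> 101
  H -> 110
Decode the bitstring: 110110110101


Decoding step by step:
Bits 110 -> H
Bits 110 -> H
Bits 110 -> H
Bits 101 -> E


Decoded message: HHHE


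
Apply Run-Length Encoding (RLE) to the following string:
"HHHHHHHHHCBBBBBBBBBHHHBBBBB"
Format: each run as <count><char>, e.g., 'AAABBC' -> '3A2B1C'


Scanning runs left to right:
  i=0: run of 'H' x 9 -> '9H'
  i=9: run of 'C' x 1 -> '1C'
  i=10: run of 'B' x 9 -> '9B'
  i=19: run of 'H' x 3 -> '3H'
  i=22: run of 'B' x 5 -> '5B'

RLE = 9H1C9B3H5B


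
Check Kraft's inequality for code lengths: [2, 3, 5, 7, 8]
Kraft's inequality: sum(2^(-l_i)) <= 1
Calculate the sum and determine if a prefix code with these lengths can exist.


Sum = 2^(-2) + 2^(-3) + 2^(-5) + 2^(-7) + 2^(-8)
    = 0.25 + 0.125 + 0.03125 + 0.0078125 + 0.00390625
    = 107/256 = 0.41796875
Since 0.41796875 <= 1, Kraft's inequality IS satisfied.
A prefix code with these lengths CAN exist.

Kraft sum = 0.41796875. Satisfied.


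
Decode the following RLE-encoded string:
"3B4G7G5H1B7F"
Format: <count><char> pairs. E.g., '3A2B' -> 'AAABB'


Expanding each <count><char> pair:
  3B -> 'BBB'
  4G -> 'GGGG'
  7G -> 'GGGGGGG'
  5H -> 'HHHHH'
  1B -> 'B'
  7F -> 'FFFFFFF'

Decoded = BBBGGGGGGGGGGGHHHHHBFFFFFFF


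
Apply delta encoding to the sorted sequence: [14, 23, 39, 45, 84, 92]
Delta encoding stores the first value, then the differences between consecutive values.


First value: 14
Deltas:
  23 - 14 = 9
  39 - 23 = 16
  45 - 39 = 6
  84 - 45 = 39
  92 - 84 = 8


Delta encoded: [14, 9, 16, 6, 39, 8]


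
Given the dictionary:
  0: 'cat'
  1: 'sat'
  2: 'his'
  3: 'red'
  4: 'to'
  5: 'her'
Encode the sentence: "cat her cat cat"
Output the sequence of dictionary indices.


Look up each word in the dictionary:
  'cat' -> 0
  'her' -> 5
  'cat' -> 0
  'cat' -> 0

Encoded: [0, 5, 0, 0]


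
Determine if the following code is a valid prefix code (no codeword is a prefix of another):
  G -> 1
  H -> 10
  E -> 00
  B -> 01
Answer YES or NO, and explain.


Checking each pair (does one codeword prefix another?):
  G='1' vs H='10': prefix -- VIOLATION

NO -- this is NOT a valid prefix code. G (1) is a prefix of H (10).


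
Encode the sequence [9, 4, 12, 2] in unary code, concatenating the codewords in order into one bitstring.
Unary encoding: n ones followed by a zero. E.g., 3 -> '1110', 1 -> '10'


Encode each number as n ones followed by a terminating 0:
  9 -> 1111111110 (10 bits)
  4 -> 11110 (5 bits)
  12 -> 1111111111110 (13 bits)
  2 -> 110 (3 bits)
Total length = 10 + 5 + 13 + 3 = 31 bits.

Unary([9, 4, 12, 2]) = 1111111110111101111111111110110 (31 bits)


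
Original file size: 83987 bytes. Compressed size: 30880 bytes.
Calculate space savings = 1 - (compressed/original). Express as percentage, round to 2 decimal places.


ratio = compressed/original = 30880/83987 = 0.367676
savings = 1 - ratio = 1 - 0.367676 = 0.632324
as a percentage: 0.632324 * 100 = 63.23%

Space savings = 1 - 30880/83987 = 63.23%


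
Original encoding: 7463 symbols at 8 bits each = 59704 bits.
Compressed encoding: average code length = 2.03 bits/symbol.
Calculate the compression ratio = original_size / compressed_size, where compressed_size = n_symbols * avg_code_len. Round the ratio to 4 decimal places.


original_size = n_symbols * orig_bits = 7463 * 8 = 59704 bits
compressed_size = n_symbols * avg_code_len = 7463 * 2.03 = 15149.89 bits
ratio = original_size / compressed_size = 59704 / 15149.89 = 3.9409

Compression ratio = 3.9409


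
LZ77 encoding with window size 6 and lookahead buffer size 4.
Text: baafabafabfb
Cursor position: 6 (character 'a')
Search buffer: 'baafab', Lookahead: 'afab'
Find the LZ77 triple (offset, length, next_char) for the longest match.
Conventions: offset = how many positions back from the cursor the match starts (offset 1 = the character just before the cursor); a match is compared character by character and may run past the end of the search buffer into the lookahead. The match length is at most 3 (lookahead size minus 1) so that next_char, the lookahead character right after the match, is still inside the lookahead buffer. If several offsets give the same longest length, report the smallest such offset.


Try each offset into the search buffer:
  offset=1 (pos 5, char 'b'): match length 0
  offset=2 (pos 4, char 'a'): match length 1
  offset=3 (pos 3, char 'f'): match length 0
  offset=4 (pos 2, char 'a'): match length 3
  offset=5 (pos 1, char 'a'): match length 1
  offset=6 (pos 0, char 'b'): match length 0
Longest match has length 3 at offset 4.
next_char = character at position 6 + 3 = 9 -> 'b'

Best match: offset=4, length=3 (matching 'afa' starting at position 2)
LZ77 triple: (4, 3, 'b')


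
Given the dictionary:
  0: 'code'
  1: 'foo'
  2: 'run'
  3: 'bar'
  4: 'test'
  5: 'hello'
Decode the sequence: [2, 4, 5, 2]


Look up each index in the dictionary:
  2 -> 'run'
  4 -> 'test'
  5 -> 'hello'
  2 -> 'run'

Decoded: "run test hello run"


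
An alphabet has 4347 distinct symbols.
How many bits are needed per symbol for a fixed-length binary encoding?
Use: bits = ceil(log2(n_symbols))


log2(4347) = 12.0858
Bracket: 2^12 = 4096 < 4347 <= 2^13 = 8192
So ceil(log2(4347)) = 13

bits = ceil(log2(4347)) = ceil(12.0858) = 13 bits


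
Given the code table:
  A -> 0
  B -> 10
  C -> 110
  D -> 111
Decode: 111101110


Decoding:
111 -> D
10 -> B
111 -> D
0 -> A


Result: DBDA


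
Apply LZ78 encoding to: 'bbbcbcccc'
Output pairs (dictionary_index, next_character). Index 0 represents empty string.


LZ78 encoding steps:
Dictionary: {0: ''}
Step 1: w='' (idx 0), next='b' -> output (0, 'b'), add 'b' as idx 1
Step 2: w='b' (idx 1), next='b' -> output (1, 'b'), add 'bb' as idx 2
Step 3: w='' (idx 0), next='c' -> output (0, 'c'), add 'c' as idx 3
Step 4: w='b' (idx 1), next='c' -> output (1, 'c'), add 'bc' as idx 4
Step 5: w='c' (idx 3), next='c' -> output (3, 'c'), add 'cc' as idx 5
Step 6: w='c' (idx 3), end of input -> output (3, '')


Encoded: [(0, 'b'), (1, 'b'), (0, 'c'), (1, 'c'), (3, 'c'), (3, '')]


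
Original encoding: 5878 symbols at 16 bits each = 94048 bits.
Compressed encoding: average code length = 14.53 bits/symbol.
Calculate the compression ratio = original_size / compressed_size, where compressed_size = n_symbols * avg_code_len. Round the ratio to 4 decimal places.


original_size = n_symbols * orig_bits = 5878 * 16 = 94048 bits
compressed_size = n_symbols * avg_code_len = 5878 * 14.53 = 85407.34 bits
ratio = original_size / compressed_size = 94048 / 85407.34 = 1.1012

Compression ratio = 1.1012


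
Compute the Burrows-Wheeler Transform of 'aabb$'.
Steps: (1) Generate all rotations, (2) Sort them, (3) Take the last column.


Rotations (sorted):
  0: $aabb -> last char: b
  1: aabb$ -> last char: $
  2: abb$a -> last char: a
  3: b$aab -> last char: b
  4: bb$aa -> last char: a


BWT = b$aba


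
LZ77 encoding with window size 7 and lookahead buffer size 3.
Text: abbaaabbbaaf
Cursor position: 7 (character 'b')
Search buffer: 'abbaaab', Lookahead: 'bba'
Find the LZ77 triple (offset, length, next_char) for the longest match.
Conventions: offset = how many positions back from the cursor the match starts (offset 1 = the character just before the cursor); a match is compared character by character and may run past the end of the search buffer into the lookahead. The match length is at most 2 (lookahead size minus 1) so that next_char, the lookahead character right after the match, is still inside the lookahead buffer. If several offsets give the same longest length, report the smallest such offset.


Try each offset into the search buffer:
  offset=1 (pos 6, char 'b'): match length 2
  offset=2 (pos 5, char 'a'): match length 0
  offset=3 (pos 4, char 'a'): match length 0
  offset=4 (pos 3, char 'a'): match length 0
  offset=5 (pos 2, char 'b'): match length 1
  offset=6 (pos 1, char 'b'): match length 2
  offset=7 (pos 0, char 'a'): match length 0
Longest match has length 2, found at offsets 1, 6; take the smallest, offset 1.
next_char = character at position 7 + 2 = 9 -> 'a'

Best match: offset=1, length=2 (matching 'bb' starting at position 6)
LZ77 triple: (1, 2, 'a')


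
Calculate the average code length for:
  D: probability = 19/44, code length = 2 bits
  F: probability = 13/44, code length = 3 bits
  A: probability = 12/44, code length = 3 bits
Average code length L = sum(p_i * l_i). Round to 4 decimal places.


Weighted contributions p_i * l_i:
  D: (19/44) * 2 = 38/44
  F: (13/44) * 3 = 39/44
  A: (12/44) * 3 = 36/44
Sum = (38 + 39 + 36)/44 = 113/44

L = 113/44 = 2.5682 bits/symbol


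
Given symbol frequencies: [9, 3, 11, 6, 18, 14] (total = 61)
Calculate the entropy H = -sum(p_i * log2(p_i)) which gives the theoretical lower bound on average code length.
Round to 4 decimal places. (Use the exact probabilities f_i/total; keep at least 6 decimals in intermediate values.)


Per-symbol terms -p_i * log2(p_i) with p_i = f_i/61:
  p = 9/61 = 0.147541: log2(p) = -2.760812, -p*log2(p) = 0.407333
  p = 3/61 = 0.049180: log2(p) = -4.345775, -p*log2(p) = 0.213727
  p = 11/61 = 0.180328: log2(p) = -2.471306, -p*log2(p) = 0.445645
  p = 6/61 = 0.098361: log2(p) = -3.345775, -p*log2(p) = 0.329093
  p = 18/61 = 0.295082: log2(p) = -1.760812, -p*log2(p) = 0.519584
  p = 14/61 = 0.229508: log2(p) = -2.123382, -p*log2(p) = 0.487334
H = 0.407333 + 0.213727 + 0.445645 + 0.329093 + 0.519584 + 0.487334 = 2.402716

H = 2.4027 bits/symbol


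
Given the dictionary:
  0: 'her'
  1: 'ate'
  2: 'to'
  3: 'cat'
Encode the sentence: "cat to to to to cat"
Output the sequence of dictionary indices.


Look up each word in the dictionary:
  'cat' -> 3
  'to' -> 2
  'to' -> 2
  'to' -> 2
  'to' -> 2
  'cat' -> 3

Encoded: [3, 2, 2, 2, 2, 3]


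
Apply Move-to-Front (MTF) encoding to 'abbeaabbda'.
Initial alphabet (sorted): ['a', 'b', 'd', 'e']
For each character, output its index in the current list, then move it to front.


MTF encoding:
'a': index 0 in ['a', 'b', 'd', 'e'] -> ['a', 'b', 'd', 'e']
'b': index 1 in ['a', 'b', 'd', 'e'] -> ['b', 'a', 'd', 'e']
'b': index 0 in ['b', 'a', 'd', 'e'] -> ['b', 'a', 'd', 'e']
'e': index 3 in ['b', 'a', 'd', 'e'] -> ['e', 'b', 'a', 'd']
'a': index 2 in ['e', 'b', 'a', 'd'] -> ['a', 'e', 'b', 'd']
'a': index 0 in ['a', 'e', 'b', 'd'] -> ['a', 'e', 'b', 'd']
'b': index 2 in ['a', 'e', 'b', 'd'] -> ['b', 'a', 'e', 'd']
'b': index 0 in ['b', 'a', 'e', 'd'] -> ['b', 'a', 'e', 'd']
'd': index 3 in ['b', 'a', 'e', 'd'] -> ['d', 'b', 'a', 'e']
'a': index 2 in ['d', 'b', 'a', 'e'] -> ['a', 'd', 'b', 'e']


Output: [0, 1, 0, 3, 2, 0, 2, 0, 3, 2]


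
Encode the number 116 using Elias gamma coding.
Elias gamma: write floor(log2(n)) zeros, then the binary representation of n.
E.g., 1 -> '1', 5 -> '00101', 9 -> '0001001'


num_bits = floor(log2(116)) + 1 = 7
leading_zeros = num_bits - 1 = 6
binary(116) = 1110100

Elias gamma(116) = '000000' + '1110100' = 0000001110100 (13 bits)


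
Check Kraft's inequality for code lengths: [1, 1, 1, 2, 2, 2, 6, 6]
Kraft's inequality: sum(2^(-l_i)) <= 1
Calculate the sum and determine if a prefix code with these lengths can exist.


Sum = 2^(-1) + 2^(-1) + 2^(-1) + 2^(-2) + 2^(-2) + 2^(-2) + 2^(-6) + 2^(-6)
    = 0.5 + 0.5 + 0.5 + 0.25 + 0.25 + 0.25 + 0.015625 + 0.015625
    = 146/64 = 2.28125
Since 2.28125 > 1, Kraft's inequality is NOT satisfied.
A prefix code with these lengths CANNOT exist.

Kraft sum = 2.28125. Not satisfied.


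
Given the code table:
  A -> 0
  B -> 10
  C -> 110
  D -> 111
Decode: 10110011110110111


Decoding:
10 -> B
110 -> C
0 -> A
111 -> D
10 -> B
110 -> C
111 -> D


Result: BCADBCD


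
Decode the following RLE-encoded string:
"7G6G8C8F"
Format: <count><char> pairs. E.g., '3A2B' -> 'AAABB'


Expanding each <count><char> pair:
  7G -> 'GGGGGGG'
  6G -> 'GGGGGG'
  8C -> 'CCCCCCCC'
  8F -> 'FFFFFFFF'

Decoded = GGGGGGGGGGGGGCCCCCCCCFFFFFFFF


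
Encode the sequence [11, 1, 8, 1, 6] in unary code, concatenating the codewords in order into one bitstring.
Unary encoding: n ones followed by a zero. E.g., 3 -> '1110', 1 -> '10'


Encode each number as n ones followed by a terminating 0:
  11 -> 111111111110 (12 bits)
  1 -> 10 (2 bits)
  8 -> 111111110 (9 bits)
  1 -> 10 (2 bits)
  6 -> 1111110 (7 bits)
Total length = 12 + 2 + 9 + 2 + 7 = 32 bits.

Unary([11, 1, 8, 1, 6]) = 11111111111010111111110101111110 (32 bits)


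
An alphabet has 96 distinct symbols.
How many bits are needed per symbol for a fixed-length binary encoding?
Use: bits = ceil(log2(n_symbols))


log2(96) = 6.585
Bracket: 2^6 = 64 < 96 <= 2^7 = 128
So ceil(log2(96)) = 7

bits = ceil(log2(96)) = ceil(6.585) = 7 bits


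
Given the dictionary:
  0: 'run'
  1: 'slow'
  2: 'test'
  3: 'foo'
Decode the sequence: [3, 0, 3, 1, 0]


Look up each index in the dictionary:
  3 -> 'foo'
  0 -> 'run'
  3 -> 'foo'
  1 -> 'slow'
  0 -> 'run'

Decoded: "foo run foo slow run"


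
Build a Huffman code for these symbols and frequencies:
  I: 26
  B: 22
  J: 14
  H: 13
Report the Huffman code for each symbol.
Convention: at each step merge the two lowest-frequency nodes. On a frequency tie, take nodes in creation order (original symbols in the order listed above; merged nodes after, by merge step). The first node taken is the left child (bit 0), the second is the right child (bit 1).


Huffman tree construction:
Step 1: Merge H(13) + J(14) = 27
Step 2: Merge B(22) + I(26) = 48
Step 3: Merge (H+J)(27) + (B+I)(48) = 75
Read each symbol's code off the tree from the root (left child = 0, right child = 1).

Codes:
  I: 11 (length 2)
  B: 10 (length 2)
  J: 01 (length 2)
  H: 00 (length 2)
Average code length: 150/75 = 2.0000 bits/symbol


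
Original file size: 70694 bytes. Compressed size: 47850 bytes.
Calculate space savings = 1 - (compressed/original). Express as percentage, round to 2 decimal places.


ratio = compressed/original = 47850/70694 = 0.676861
savings = 1 - ratio = 1 - 0.676861 = 0.323139
as a percentage: 0.323139 * 100 = 32.31%

Space savings = 1 - 47850/70694 = 32.31%


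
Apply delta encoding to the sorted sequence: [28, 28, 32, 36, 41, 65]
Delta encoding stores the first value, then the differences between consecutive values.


First value: 28
Deltas:
  28 - 28 = 0
  32 - 28 = 4
  36 - 32 = 4
  41 - 36 = 5
  65 - 41 = 24


Delta encoded: [28, 0, 4, 4, 5, 24]


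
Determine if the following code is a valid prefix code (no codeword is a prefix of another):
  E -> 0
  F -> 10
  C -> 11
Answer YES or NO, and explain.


Checking each pair (does one codeword prefix another?):
  E='0' vs F='10': no prefix
  E='0' vs C='11': no prefix
  F='10' vs E='0': no prefix
  F='10' vs C='11': no prefix
  C='11' vs E='0': no prefix
  C='11' vs F='10': no prefix
No violation found over all pairs.

YES -- this is a valid prefix code. No codeword is a prefix of any other codeword.


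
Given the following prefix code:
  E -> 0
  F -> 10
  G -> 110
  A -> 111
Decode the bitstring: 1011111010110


Decoding step by step:
Bits 10 -> F
Bits 111 -> A
Bits 110 -> G
Bits 10 -> F
Bits 110 -> G


Decoded message: FAGFG


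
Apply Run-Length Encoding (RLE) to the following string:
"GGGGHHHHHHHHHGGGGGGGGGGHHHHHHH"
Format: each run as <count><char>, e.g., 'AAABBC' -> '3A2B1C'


Scanning runs left to right:
  i=0: run of 'G' x 4 -> '4G'
  i=4: run of 'H' x 9 -> '9H'
  i=13: run of 'G' x 10 -> '10G'
  i=23: run of 'H' x 7 -> '7H'

RLE = 4G9H10G7H


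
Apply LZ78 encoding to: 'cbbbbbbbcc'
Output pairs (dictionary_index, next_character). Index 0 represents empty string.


LZ78 encoding steps:
Dictionary: {0: ''}
Step 1: w='' (idx 0), next='c' -> output (0, 'c'), add 'c' as idx 1
Step 2: w='' (idx 0), next='b' -> output (0, 'b'), add 'b' as idx 2
Step 3: w='b' (idx 2), next='b' -> output (2, 'b'), add 'bb' as idx 3
Step 4: w='bb' (idx 3), next='b' -> output (3, 'b'), add 'bbb' as idx 4
Step 5: w='b' (idx 2), next='c' -> output (2, 'c'), add 'bc' as idx 5
Step 6: w='c' (idx 1), end of input -> output (1, '')


Encoded: [(0, 'c'), (0, 'b'), (2, 'b'), (3, 'b'), (2, 'c'), (1, '')]


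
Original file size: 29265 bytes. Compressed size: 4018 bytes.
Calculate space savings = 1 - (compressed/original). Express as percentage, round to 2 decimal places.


ratio = compressed/original = 4018/29265 = 0.137297
savings = 1 - ratio = 1 - 0.137297 = 0.862703
as a percentage: 0.862703 * 100 = 86.27%

Space savings = 1 - 4018/29265 = 86.27%


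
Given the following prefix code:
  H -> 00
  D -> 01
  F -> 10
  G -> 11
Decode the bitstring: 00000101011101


Decoding step by step:
Bits 00 -> H
Bits 00 -> H
Bits 01 -> D
Bits 01 -> D
Bits 01 -> D
Bits 11 -> G
Bits 01 -> D


Decoded message: HHDDDGD


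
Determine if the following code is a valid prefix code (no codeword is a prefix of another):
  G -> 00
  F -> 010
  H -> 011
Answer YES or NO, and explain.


Checking each pair (does one codeword prefix another?):
  G='00' vs F='010': no prefix
  G='00' vs H='011': no prefix
  F='010' vs G='00': no prefix
  F='010' vs H='011': no prefix
  H='011' vs G='00': no prefix
  H='011' vs F='010': no prefix
No violation found over all pairs.

YES -- this is a valid prefix code. No codeword is a prefix of any other codeword.


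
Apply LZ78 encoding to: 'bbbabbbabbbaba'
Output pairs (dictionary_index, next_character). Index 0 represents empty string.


LZ78 encoding steps:
Dictionary: {0: ''}
Step 1: w='' (idx 0), next='b' -> output (0, 'b'), add 'b' as idx 1
Step 2: w='b' (idx 1), next='b' -> output (1, 'b'), add 'bb' as idx 2
Step 3: w='' (idx 0), next='a' -> output (0, 'a'), add 'a' as idx 3
Step 4: w='bb' (idx 2), next='b' -> output (2, 'b'), add 'bbb' as idx 4
Step 5: w='a' (idx 3), next='b' -> output (3, 'b'), add 'ab' as idx 5
Step 6: w='bb' (idx 2), next='a' -> output (2, 'a'), add 'bba' as idx 6
Step 7: w='b' (idx 1), next='a' -> output (1, 'a'), add 'ba' as idx 7


Encoded: [(0, 'b'), (1, 'b'), (0, 'a'), (2, 'b'), (3, 'b'), (2, 'a'), (1, 'a')]


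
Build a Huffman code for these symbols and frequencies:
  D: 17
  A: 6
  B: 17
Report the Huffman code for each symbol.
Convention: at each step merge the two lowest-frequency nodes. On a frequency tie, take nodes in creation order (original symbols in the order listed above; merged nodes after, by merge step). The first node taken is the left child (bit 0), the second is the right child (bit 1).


Huffman tree construction:
Step 1: Merge A(6) + D(17) = 23
Step 2: Merge B(17) + (A+D)(23) = 40
Read each symbol's code off the tree from the root (left child = 0, right child = 1).

Codes:
  D: 11 (length 2)
  A: 10 (length 2)
  B: 0 (length 1)
Average code length: 63/40 = 1.5750 bits/symbol


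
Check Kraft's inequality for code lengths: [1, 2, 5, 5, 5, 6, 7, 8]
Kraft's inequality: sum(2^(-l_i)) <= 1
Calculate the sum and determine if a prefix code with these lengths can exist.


Sum = 2^(-1) + 2^(-2) + 2^(-5) + 2^(-5) + 2^(-5) + 2^(-6) + 2^(-7) + 2^(-8)
    = 0.5 + 0.25 + 0.03125 + 0.03125 + 0.03125 + 0.015625 + 0.0078125 + 0.00390625
    = 223/256 = 0.87109375
Since 0.87109375 <= 1, Kraft's inequality IS satisfied.
A prefix code with these lengths CAN exist.

Kraft sum = 0.87109375. Satisfied.


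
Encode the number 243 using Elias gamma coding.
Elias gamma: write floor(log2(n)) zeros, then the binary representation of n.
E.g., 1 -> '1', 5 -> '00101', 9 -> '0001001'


num_bits = floor(log2(243)) + 1 = 8
leading_zeros = num_bits - 1 = 7
binary(243) = 11110011

Elias gamma(243) = '0000000' + '11110011' = 000000011110011 (15 bits)


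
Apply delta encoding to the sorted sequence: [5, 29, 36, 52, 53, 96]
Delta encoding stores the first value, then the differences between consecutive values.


First value: 5
Deltas:
  29 - 5 = 24
  36 - 29 = 7
  52 - 36 = 16
  53 - 52 = 1
  96 - 53 = 43


Delta encoded: [5, 24, 7, 16, 1, 43]


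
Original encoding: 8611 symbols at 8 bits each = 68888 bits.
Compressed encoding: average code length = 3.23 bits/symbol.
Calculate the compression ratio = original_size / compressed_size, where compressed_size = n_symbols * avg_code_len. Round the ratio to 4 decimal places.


original_size = n_symbols * orig_bits = 8611 * 8 = 68888 bits
compressed_size = n_symbols * avg_code_len = 8611 * 3.23 = 27813.53 bits
ratio = original_size / compressed_size = 68888 / 27813.53 = 2.4768

Compression ratio = 2.4768


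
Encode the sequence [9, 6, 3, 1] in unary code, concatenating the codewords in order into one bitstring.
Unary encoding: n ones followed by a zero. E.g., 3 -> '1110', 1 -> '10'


Encode each number as n ones followed by a terminating 0:
  9 -> 1111111110 (10 bits)
  6 -> 1111110 (7 bits)
  3 -> 1110 (4 bits)
  1 -> 10 (2 bits)
Total length = 10 + 7 + 4 + 2 = 23 bits.

Unary([9, 6, 3, 1]) = 11111111101111110111010 (23 bits)


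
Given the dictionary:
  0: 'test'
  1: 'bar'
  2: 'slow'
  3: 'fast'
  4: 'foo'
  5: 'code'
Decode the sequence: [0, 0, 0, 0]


Look up each index in the dictionary:
  0 -> 'test'
  0 -> 'test'
  0 -> 'test'
  0 -> 'test'

Decoded: "test test test test"


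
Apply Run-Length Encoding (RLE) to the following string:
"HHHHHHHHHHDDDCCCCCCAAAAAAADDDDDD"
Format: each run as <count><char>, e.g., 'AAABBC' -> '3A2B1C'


Scanning runs left to right:
  i=0: run of 'H' x 10 -> '10H'
  i=10: run of 'D' x 3 -> '3D'
  i=13: run of 'C' x 6 -> '6C'
  i=19: run of 'A' x 7 -> '7A'
  i=26: run of 'D' x 6 -> '6D'

RLE = 10H3D6C7A6D


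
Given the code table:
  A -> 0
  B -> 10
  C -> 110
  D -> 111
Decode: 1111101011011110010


Decoding:
111 -> D
110 -> C
10 -> B
110 -> C
111 -> D
10 -> B
0 -> A
10 -> B


Result: DCBCDBAB


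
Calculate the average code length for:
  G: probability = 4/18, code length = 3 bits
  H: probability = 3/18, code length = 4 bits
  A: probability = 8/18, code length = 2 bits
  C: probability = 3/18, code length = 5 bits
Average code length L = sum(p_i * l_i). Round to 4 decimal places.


Weighted contributions p_i * l_i:
  G: (4/18) * 3 = 12/18
  H: (3/18) * 4 = 12/18
  A: (8/18) * 2 = 16/18
  C: (3/18) * 5 = 15/18
Sum = (12 + 12 + 16 + 15)/18 = 55/18

L = 55/18 = 3.0556 bits/symbol


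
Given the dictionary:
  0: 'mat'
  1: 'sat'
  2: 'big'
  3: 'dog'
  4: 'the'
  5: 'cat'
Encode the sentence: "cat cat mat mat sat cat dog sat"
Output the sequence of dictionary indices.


Look up each word in the dictionary:
  'cat' -> 5
  'cat' -> 5
  'mat' -> 0
  'mat' -> 0
  'sat' -> 1
  'cat' -> 5
  'dog' -> 3
  'sat' -> 1

Encoded: [5, 5, 0, 0, 1, 5, 3, 1]


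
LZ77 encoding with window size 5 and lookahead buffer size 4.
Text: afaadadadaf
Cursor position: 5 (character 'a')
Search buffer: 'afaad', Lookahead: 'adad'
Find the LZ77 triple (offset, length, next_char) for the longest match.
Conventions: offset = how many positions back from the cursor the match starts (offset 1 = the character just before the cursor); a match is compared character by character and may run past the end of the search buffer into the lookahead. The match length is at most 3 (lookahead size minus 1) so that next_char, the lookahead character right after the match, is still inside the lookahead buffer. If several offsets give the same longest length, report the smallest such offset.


Try each offset into the search buffer:
  offset=1 (pos 4, char 'd'): match length 0
  offset=2 (pos 3, char 'a'): match length 3
  offset=3 (pos 2, char 'a'): match length 1
  offset=4 (pos 1, char 'f'): match length 0
  offset=5 (pos 0, char 'a'): match length 1
Longest match has length 3 at offset 2.
next_char = character at position 5 + 3 = 8 -> 'd'

Best match: offset=2, length=3 (matching 'ada' starting at position 3)
LZ77 triple: (2, 3, 'd')


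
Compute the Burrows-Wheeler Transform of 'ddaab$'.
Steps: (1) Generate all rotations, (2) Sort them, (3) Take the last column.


Rotations (sorted):
  0: $ddaab -> last char: b
  1: aab$dd -> last char: d
  2: ab$dda -> last char: a
  3: b$ddaa -> last char: a
  4: daab$d -> last char: d
  5: ddaab$ -> last char: $


BWT = bdaad$


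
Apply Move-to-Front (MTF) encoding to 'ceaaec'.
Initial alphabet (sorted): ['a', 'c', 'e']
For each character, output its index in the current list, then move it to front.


MTF encoding:
'c': index 1 in ['a', 'c', 'e'] -> ['c', 'a', 'e']
'e': index 2 in ['c', 'a', 'e'] -> ['e', 'c', 'a']
'a': index 2 in ['e', 'c', 'a'] -> ['a', 'e', 'c']
'a': index 0 in ['a', 'e', 'c'] -> ['a', 'e', 'c']
'e': index 1 in ['a', 'e', 'c'] -> ['e', 'a', 'c']
'c': index 2 in ['e', 'a', 'c'] -> ['c', 'e', 'a']


Output: [1, 2, 2, 0, 1, 2]


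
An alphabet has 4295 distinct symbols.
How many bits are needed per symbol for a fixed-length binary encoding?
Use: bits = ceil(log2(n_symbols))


log2(4295) = 12.0684
Bracket: 2^12 = 4096 < 4295 <= 2^13 = 8192
So ceil(log2(4295)) = 13

bits = ceil(log2(4295)) = ceil(12.0684) = 13 bits


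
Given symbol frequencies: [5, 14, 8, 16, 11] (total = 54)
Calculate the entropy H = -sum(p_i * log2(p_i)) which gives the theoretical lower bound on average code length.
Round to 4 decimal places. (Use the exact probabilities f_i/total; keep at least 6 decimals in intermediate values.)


Per-symbol terms -p_i * log2(p_i) with p_i = f_i/54:
  p = 5/54 = 0.092593: log2(p) = -3.432959, -p*log2(p) = 0.317867
  p = 14/54 = 0.259259: log2(p) = -1.947533, -p*log2(p) = 0.504916
  p = 8/54 = 0.148148: log2(p) = -2.754888, -p*log2(p) = 0.408131
  p = 16/54 = 0.296296: log2(p) = -1.754888, -p*log2(p) = 0.519967
  p = 11/54 = 0.203704: log2(p) = -2.295456, -p*log2(p) = 0.467593
H = 0.317867 + 0.504916 + 0.408131 + 0.519967 + 0.467593 = 2.218474

H = 2.2185 bits/symbol


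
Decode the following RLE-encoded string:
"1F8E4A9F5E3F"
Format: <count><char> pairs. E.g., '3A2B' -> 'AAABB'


Expanding each <count><char> pair:
  1F -> 'F'
  8E -> 'EEEEEEEE'
  4A -> 'AAAA'
  9F -> 'FFFFFFFFF'
  5E -> 'EEEEE'
  3F -> 'FFF'

Decoded = FEEEEEEEEAAAAFFFFFFFFFEEEEEFFF


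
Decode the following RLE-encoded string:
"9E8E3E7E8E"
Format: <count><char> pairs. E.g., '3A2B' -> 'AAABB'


Expanding each <count><char> pair:
  9E -> 'EEEEEEEEE'
  8E -> 'EEEEEEEE'
  3E -> 'EEE'
  7E -> 'EEEEEEE'
  8E -> 'EEEEEEEE'

Decoded = EEEEEEEEEEEEEEEEEEEEEEEEEEEEEEEEEEE


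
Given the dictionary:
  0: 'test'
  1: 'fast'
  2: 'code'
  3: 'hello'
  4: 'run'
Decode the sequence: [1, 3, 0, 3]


Look up each index in the dictionary:
  1 -> 'fast'
  3 -> 'hello'
  0 -> 'test'
  3 -> 'hello'

Decoded: "fast hello test hello"


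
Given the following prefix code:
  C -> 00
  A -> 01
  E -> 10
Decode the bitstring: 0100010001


Decoding step by step:
Bits 01 -> A
Bits 00 -> C
Bits 01 -> A
Bits 00 -> C
Bits 01 -> A


Decoded message: ACACA


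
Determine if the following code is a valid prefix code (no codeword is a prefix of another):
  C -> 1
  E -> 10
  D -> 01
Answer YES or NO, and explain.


Checking each pair (does one codeword prefix another?):
  C='1' vs E='10': prefix -- VIOLATION

NO -- this is NOT a valid prefix code. C (1) is a prefix of E (10).


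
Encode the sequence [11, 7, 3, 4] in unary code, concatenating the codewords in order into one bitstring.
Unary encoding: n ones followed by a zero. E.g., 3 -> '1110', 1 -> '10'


Encode each number as n ones followed by a terminating 0:
  11 -> 111111111110 (12 bits)
  7 -> 11111110 (8 bits)
  3 -> 1110 (4 bits)
  4 -> 11110 (5 bits)
Total length = 12 + 8 + 4 + 5 = 29 bits.

Unary([11, 7, 3, 4]) = 11111111111011111110111011110 (29 bits)


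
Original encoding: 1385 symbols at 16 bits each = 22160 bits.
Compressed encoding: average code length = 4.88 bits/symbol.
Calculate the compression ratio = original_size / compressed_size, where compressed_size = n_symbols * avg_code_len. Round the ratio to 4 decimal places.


original_size = n_symbols * orig_bits = 1385 * 16 = 22160 bits
compressed_size = n_symbols * avg_code_len = 1385 * 4.88 = 6758.8 bits
ratio = original_size / compressed_size = 22160 / 6758.8 = 3.2787

Compression ratio = 3.2787


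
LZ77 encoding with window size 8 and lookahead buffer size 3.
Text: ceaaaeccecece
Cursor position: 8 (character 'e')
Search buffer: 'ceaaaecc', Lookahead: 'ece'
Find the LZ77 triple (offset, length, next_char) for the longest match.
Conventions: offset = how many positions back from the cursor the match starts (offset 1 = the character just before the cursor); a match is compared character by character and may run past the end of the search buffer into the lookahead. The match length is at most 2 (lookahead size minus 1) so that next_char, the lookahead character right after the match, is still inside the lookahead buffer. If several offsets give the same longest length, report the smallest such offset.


Try each offset into the search buffer:
  offset=1 (pos 7, char 'c'): match length 0
  offset=2 (pos 6, char 'c'): match length 0
  offset=3 (pos 5, char 'e'): match length 2
  offset=4 (pos 4, char 'a'): match length 0
  offset=5 (pos 3, char 'a'): match length 0
  offset=6 (pos 2, char 'a'): match length 0
  offset=7 (pos 1, char 'e'): match length 1
  offset=8 (pos 0, char 'c'): match length 0
Longest match has length 2 at offset 3.
next_char = character at position 8 + 2 = 10 -> 'e'

Best match: offset=3, length=2 (matching 'ec' starting at position 5)
LZ77 triple: (3, 2, 'e')


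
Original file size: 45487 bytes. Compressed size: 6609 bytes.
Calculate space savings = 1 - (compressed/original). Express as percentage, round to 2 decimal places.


ratio = compressed/original = 6609/45487 = 0.145294
savings = 1 - ratio = 1 - 0.145294 = 0.854706
as a percentage: 0.854706 * 100 = 85.47%

Space savings = 1 - 6609/45487 = 85.47%


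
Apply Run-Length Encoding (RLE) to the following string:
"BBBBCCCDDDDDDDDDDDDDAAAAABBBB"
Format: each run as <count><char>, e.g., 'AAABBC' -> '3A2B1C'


Scanning runs left to right:
  i=0: run of 'B' x 4 -> '4B'
  i=4: run of 'C' x 3 -> '3C'
  i=7: run of 'D' x 13 -> '13D'
  i=20: run of 'A' x 5 -> '5A'
  i=25: run of 'B' x 4 -> '4B'

RLE = 4B3C13D5A4B


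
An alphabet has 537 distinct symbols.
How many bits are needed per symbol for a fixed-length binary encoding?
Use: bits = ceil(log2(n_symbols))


log2(537) = 9.0688
Bracket: 2^9 = 512 < 537 <= 2^10 = 1024
So ceil(log2(537)) = 10

bits = ceil(log2(537)) = ceil(9.0688) = 10 bits


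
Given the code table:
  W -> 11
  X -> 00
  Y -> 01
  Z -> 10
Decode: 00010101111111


Decoding:
00 -> X
01 -> Y
01 -> Y
01 -> Y
11 -> W
11 -> W
11 -> W


Result: XYYYWWW


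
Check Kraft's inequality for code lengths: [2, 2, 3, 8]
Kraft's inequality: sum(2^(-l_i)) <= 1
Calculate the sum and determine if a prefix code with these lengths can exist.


Sum = 2^(-2) + 2^(-2) + 2^(-3) + 2^(-8)
    = 0.25 + 0.25 + 0.125 + 0.00390625
    = 161/256 = 0.62890625
Since 0.62890625 <= 1, Kraft's inequality IS satisfied.
A prefix code with these lengths CAN exist.

Kraft sum = 0.62890625. Satisfied.


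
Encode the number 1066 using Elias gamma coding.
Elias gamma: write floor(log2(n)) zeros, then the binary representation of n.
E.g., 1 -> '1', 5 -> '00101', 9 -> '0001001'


num_bits = floor(log2(1066)) + 1 = 11
leading_zeros = num_bits - 1 = 10
binary(1066) = 10000101010

Elias gamma(1066) = '0000000000' + '10000101010' = 000000000010000101010 (21 bits)


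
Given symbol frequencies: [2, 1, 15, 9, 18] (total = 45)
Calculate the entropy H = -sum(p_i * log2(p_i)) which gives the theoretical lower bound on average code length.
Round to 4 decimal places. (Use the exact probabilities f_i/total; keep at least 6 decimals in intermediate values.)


Per-symbol terms -p_i * log2(p_i) with p_i = f_i/45:
  p = 2/45 = 0.044444: log2(p) = -4.491853, -p*log2(p) = 0.199638
  p = 1/45 = 0.022222: log2(p) = -5.491853, -p*log2(p) = 0.122041
  p = 15/45 = 0.333333: log2(p) = -1.584963, -p*log2(p) = 0.528321
  p = 9/45 = 0.200000: log2(p) = -2.321928, -p*log2(p) = 0.464386
  p = 18/45 = 0.400000: log2(p) = -1.321928, -p*log2(p) = 0.528771
H = 0.199638 + 0.122041 + 0.528321 + 0.464386 + 0.528771 = 1.843157

H = 1.8432 bits/symbol


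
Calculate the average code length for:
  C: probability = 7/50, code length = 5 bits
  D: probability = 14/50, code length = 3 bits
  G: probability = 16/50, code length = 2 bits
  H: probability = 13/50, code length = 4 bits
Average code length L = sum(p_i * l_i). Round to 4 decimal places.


Weighted contributions p_i * l_i:
  C: (7/50) * 5 = 35/50
  D: (14/50) * 3 = 42/50
  G: (16/50) * 2 = 32/50
  H: (13/50) * 4 = 52/50
Sum = (35 + 42 + 32 + 52)/50 = 161/50

L = 161/50 = 3.2200 bits/symbol


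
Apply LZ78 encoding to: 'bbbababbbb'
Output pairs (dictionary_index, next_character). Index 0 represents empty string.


LZ78 encoding steps:
Dictionary: {0: ''}
Step 1: w='' (idx 0), next='b' -> output (0, 'b'), add 'b' as idx 1
Step 2: w='b' (idx 1), next='b' -> output (1, 'b'), add 'bb' as idx 2
Step 3: w='' (idx 0), next='a' -> output (0, 'a'), add 'a' as idx 3
Step 4: w='b' (idx 1), next='a' -> output (1, 'a'), add 'ba' as idx 4
Step 5: w='bb' (idx 2), next='b' -> output (2, 'b'), add 'bbb' as idx 5
Step 6: w='b' (idx 1), end of input -> output (1, '')


Encoded: [(0, 'b'), (1, 'b'), (0, 'a'), (1, 'a'), (2, 'b'), (1, '')]


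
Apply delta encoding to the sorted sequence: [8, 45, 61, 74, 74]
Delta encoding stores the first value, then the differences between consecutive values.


First value: 8
Deltas:
  45 - 8 = 37
  61 - 45 = 16
  74 - 61 = 13
  74 - 74 = 0


Delta encoded: [8, 37, 16, 13, 0]


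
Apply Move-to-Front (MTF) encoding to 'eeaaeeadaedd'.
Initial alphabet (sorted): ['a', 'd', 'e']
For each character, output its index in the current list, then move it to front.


MTF encoding:
'e': index 2 in ['a', 'd', 'e'] -> ['e', 'a', 'd']
'e': index 0 in ['e', 'a', 'd'] -> ['e', 'a', 'd']
'a': index 1 in ['e', 'a', 'd'] -> ['a', 'e', 'd']
'a': index 0 in ['a', 'e', 'd'] -> ['a', 'e', 'd']
'e': index 1 in ['a', 'e', 'd'] -> ['e', 'a', 'd']
'e': index 0 in ['e', 'a', 'd'] -> ['e', 'a', 'd']
'a': index 1 in ['e', 'a', 'd'] -> ['a', 'e', 'd']
'd': index 2 in ['a', 'e', 'd'] -> ['d', 'a', 'e']
'a': index 1 in ['d', 'a', 'e'] -> ['a', 'd', 'e']
'e': index 2 in ['a', 'd', 'e'] -> ['e', 'a', 'd']
'd': index 2 in ['e', 'a', 'd'] -> ['d', 'e', 'a']
'd': index 0 in ['d', 'e', 'a'] -> ['d', 'e', 'a']


Output: [2, 0, 1, 0, 1, 0, 1, 2, 1, 2, 2, 0]


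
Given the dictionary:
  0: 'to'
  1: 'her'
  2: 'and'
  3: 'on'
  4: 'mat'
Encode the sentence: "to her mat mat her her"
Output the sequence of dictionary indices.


Look up each word in the dictionary:
  'to' -> 0
  'her' -> 1
  'mat' -> 4
  'mat' -> 4
  'her' -> 1
  'her' -> 1

Encoded: [0, 1, 4, 4, 1, 1]


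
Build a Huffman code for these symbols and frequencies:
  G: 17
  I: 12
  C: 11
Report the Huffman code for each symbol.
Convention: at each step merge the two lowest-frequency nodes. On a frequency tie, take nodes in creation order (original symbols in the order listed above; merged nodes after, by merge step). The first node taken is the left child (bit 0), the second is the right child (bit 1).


Huffman tree construction:
Step 1: Merge C(11) + I(12) = 23
Step 2: Merge G(17) + (C+I)(23) = 40
Read each symbol's code off the tree from the root (left child = 0, right child = 1).

Codes:
  G: 0 (length 1)
  I: 11 (length 2)
  C: 10 (length 2)
Average code length: 63/40 = 1.5750 bits/symbol


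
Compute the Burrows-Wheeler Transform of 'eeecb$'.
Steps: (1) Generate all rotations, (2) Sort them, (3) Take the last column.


Rotations (sorted):
  0: $eeecb -> last char: b
  1: b$eeec -> last char: c
  2: cb$eee -> last char: e
  3: ecb$ee -> last char: e
  4: eecb$e -> last char: e
  5: eeecb$ -> last char: $


BWT = bceee$


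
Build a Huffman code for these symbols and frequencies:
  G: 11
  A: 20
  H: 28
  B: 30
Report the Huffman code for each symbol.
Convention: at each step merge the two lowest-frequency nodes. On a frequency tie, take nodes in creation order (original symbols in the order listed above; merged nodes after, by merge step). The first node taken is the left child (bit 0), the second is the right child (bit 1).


Huffman tree construction:
Step 1: Merge G(11) + A(20) = 31
Step 2: Merge H(28) + B(30) = 58
Step 3: Merge (G+A)(31) + (H+B)(58) = 89
Read each symbol's code off the tree from the root (left child = 0, right child = 1).

Codes:
  G: 00 (length 2)
  A: 01 (length 2)
  H: 10 (length 2)
  B: 11 (length 2)
Average code length: 178/89 = 2.0000 bits/symbol


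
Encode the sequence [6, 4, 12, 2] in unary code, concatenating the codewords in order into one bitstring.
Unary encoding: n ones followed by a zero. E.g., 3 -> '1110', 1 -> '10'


Encode each number as n ones followed by a terminating 0:
  6 -> 1111110 (7 bits)
  4 -> 11110 (5 bits)
  12 -> 1111111111110 (13 bits)
  2 -> 110 (3 bits)
Total length = 7 + 5 + 13 + 3 = 28 bits.

Unary([6, 4, 12, 2]) = 1111110111101111111111110110 (28 bits)


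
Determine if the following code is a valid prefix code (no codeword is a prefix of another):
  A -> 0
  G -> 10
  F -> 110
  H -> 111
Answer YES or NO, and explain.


Checking each pair (does one codeword prefix another?):
  A='0' vs G='10': no prefix
  A='0' vs F='110': no prefix
  A='0' vs H='111': no prefix
  G='10' vs A='0': no prefix
  G='10' vs F='110': no prefix
  G='10' vs H='111': no prefix
  F='110' vs A='0': no prefix
  F='110' vs G='10': no prefix
  F='110' vs H='111': no prefix
  H='111' vs A='0': no prefix
  H='111' vs G='10': no prefix
  H='111' vs F='110': no prefix
No violation found over all pairs.

YES -- this is a valid prefix code. No codeword is a prefix of any other codeword.


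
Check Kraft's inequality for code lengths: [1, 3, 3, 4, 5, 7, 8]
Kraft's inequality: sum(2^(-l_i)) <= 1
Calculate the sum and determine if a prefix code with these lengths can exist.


Sum = 2^(-1) + 2^(-3) + 2^(-3) + 2^(-4) + 2^(-5) + 2^(-7) + 2^(-8)
    = 0.5 + 0.125 + 0.125 + 0.0625 + 0.03125 + 0.0078125 + 0.00390625
    = 219/256 = 0.85546875
Since 0.85546875 <= 1, Kraft's inequality IS satisfied.
A prefix code with these lengths CAN exist.

Kraft sum = 0.85546875. Satisfied.


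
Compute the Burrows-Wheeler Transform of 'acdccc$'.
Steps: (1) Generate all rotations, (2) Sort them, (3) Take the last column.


Rotations (sorted):
  0: $acdccc -> last char: c
  1: acdccc$ -> last char: $
  2: c$acdcc -> last char: c
  3: cc$acdc -> last char: c
  4: ccc$acd -> last char: d
  5: cdccc$a -> last char: a
  6: dccc$ac -> last char: c


BWT = c$ccdac
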